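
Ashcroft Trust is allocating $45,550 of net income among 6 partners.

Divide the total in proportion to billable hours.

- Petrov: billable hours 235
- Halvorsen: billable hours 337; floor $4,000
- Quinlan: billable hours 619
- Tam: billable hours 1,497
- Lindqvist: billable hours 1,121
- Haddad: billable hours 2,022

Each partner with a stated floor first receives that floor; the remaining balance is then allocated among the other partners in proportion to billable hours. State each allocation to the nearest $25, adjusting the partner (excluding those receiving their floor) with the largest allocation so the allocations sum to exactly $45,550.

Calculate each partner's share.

Petrov: $1,775 | Halvorsen: $4,000 | Quinlan: $4,675 | Tam: $11,325 | Lindqvist: $8,475 | Haddad: $15,300

Guaranteed amounts: Halvorsen $4,000. Residual $41,550.
Residual split over remaining billable hours 5,494: Petrov 1,777.26 → $1,775; Quinlan 4,681.37 → $4,675; Tam 11,321.51 → $11,325; Lindqvist 8,477.89 → $8,475; Haddad 15,291.97 → $15,300.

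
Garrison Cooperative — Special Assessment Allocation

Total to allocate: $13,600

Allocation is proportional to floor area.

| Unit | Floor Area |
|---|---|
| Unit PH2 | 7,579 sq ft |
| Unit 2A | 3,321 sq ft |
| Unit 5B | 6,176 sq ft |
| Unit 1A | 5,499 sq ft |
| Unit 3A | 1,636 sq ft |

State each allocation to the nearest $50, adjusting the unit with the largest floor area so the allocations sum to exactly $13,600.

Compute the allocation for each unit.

Total floor area = 24,211.
Proportional shares: Unit PH2 7,579/24,211 × $13,600 = 4,257.34; Unit 2A 3,321/24,211 × $13,600 = 1,865.50; Unit 5B 6,176/24,211 × $13,600 = 3,469.23; Unit 1A 5,499/24,211 × $13,600 = 3,088.94; Unit 3A 1,636/24,211 × $13,600 = 918.99.
At nearest $50: Unit PH2 $4,250; Unit 2A $1,850; Unit 5B $3,450; Unit 1A $3,100; Unit 3A $900. Sum = $13,550.
Difference $13,600 − $13,550 = +$50 applied to largest floor area (Unit PH2): Unit PH2 becomes $4,300.

Unit PH2: $4,300; Unit 2A: $1,850; Unit 5B: $3,450; Unit 1A: $3,100; Unit 3A: $900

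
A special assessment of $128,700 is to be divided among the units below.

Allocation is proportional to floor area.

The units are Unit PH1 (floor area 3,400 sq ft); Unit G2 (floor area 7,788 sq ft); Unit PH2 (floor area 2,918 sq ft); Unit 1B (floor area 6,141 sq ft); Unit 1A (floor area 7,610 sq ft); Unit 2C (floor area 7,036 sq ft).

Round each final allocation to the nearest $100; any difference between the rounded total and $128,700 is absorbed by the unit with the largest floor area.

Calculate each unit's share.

Combined floor area = 34,893.
Proportional shares: Unit PH1 3,400/34,893 × $128,700 = 12,540.62; Unit G2 7,788/34,893 × $128,700 = 28,725.41; Unit PH2 2,918/34,893 × $128,700 = 10,762.81; Unit 1B 6,141/34,893 × $128,700 = 22,650.58; Unit 1A 7,610/34,893 × $128,700 = 28,068.87; Unit 2C 7,036/34,893 × $128,700 = 25,951.72.
Rounded to nearest $100: Unit PH1 $12,500; Unit G2 $28,700; Unit PH2 $10,800; Unit 1B $22,700; Unit 1A $28,100; Unit 2C $26,000. Sum = $128,800.
Difference $128,700 − $128,800 = −$100 applied to largest floor area (Unit G2): Unit G2 becomes $28,600.

Unit PH1: $12,500 · Unit G2: $28,600 · Unit PH2: $10,800 · Unit 1B: $22,700 · Unit 1A: $28,100 · Unit 2C: $26,000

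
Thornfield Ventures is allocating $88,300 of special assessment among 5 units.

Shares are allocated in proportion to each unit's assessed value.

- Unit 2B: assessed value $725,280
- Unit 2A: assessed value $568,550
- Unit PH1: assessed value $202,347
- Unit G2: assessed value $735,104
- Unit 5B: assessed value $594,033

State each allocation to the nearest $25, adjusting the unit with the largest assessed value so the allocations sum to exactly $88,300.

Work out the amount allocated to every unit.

Unit 2B: $22,675 | Unit 2A: $17,775 | Unit PH1: $6,325 | Unit G2: $22,950 | Unit 5B: $18,575

Total assessed value = 2,825,314.
Proportional shares: Unit 2B 725,280/2,825,314 × $88,300 = 22,667.29; Unit 2A 568,550/2,825,314 × $88,300 = 17,768.99; Unit PH1 202,347/2,825,314 × $88,300 = 6,323.98; Unit G2 735,104/2,825,314 × $88,300 = 22,974.33; Unit 5B 594,033/2,825,314 × $88,300 = 18,565.41.
Rounded to nearest $25: Unit 2B $22,675; Unit 2A $17,775; Unit PH1 $6,325; Unit G2 $22,975; Unit 5B $18,575. Sum = $88,325.
Difference $88,300 − $88,325 = −$25 applied to largest assessed value (Unit G2): Unit G2 becomes $22,950.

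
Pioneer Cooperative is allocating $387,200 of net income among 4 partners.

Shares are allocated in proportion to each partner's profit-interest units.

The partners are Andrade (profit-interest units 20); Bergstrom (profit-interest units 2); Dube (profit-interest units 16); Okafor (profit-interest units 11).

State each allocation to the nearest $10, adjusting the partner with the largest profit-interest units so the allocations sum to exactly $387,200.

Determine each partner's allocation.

Andrade: $158,050 | Bergstrom: $15,800 | Dube: $126,430 | Okafor: $86,920

Sum of profit-interest units: 49.
Unrounded shares: Andrade 20/49 × $387,200 = 158,040.82; Bergstrom 2/49 × $387,200 = 15,804.08; Dube 16/49 × $387,200 = 126,432.65; Okafor 11/49 × $387,200 = 86,922.45.
At nearest $10: Andrade $158,040; Bergstrom $15,800; Dube $126,430; Okafor $86,920. Sum = $387,190.
Difference $387,200 − $387,190 = +$10 applied to largest profit-interest units (Andrade): Andrade becomes $158,050.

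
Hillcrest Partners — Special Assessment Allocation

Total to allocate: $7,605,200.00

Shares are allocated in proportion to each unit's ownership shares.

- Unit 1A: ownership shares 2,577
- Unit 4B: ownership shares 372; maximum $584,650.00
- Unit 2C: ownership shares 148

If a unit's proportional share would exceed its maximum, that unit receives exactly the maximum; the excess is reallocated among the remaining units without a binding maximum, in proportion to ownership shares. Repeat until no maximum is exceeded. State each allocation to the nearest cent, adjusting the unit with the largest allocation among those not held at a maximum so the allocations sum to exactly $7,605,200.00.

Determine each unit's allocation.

Ownership shares total: 3,097.
Proportional shares (ignoring caps): Unit 1A 6,328,253.2774; Unit 4B 913,508.0400; Unit 2C 363,438.6826.
Held at cap: Unit 4B ($584,650.00); residual $7,020,550.00 reallocated over remaining ownership shares 2,725.
Redistributed shares: Unit 1A 6,639,250.4037 → $6,639,250.40; Unit 2C 381,299.5963 → $381,299.60.

Unit 1A: $6,639,250.40 | Unit 4B: $584,650.00 | Unit 2C: $381,299.60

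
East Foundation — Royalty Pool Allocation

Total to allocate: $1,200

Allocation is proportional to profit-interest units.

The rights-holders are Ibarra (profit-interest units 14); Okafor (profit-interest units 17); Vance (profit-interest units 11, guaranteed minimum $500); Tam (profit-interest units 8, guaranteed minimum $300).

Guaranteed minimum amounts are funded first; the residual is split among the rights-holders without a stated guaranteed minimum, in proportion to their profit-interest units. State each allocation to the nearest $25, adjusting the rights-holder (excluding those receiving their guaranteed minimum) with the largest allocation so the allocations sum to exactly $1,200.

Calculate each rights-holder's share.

Minimums first: Vance $500; Tam $300. Residual $400.
Residual split over remaining profit-interest units 31: Ibarra 180.65 → $175; Okafor 219.35 → $225.

Ibarra: $175; Okafor: $225; Vance: $500; Tam: $300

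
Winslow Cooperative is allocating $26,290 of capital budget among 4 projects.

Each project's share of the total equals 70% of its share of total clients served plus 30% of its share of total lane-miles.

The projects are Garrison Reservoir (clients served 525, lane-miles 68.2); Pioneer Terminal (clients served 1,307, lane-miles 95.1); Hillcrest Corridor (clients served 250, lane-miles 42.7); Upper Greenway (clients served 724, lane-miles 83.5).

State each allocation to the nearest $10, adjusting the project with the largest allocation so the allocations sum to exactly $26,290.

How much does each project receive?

Totals — clients served 2,806, lane-miles 289.5.
Composite weights (70% clients served + 30% lane-miles): Garrison Reservoir 0.2016; Pioneer Terminal 0.4246; Hillcrest Corridor 0.1066; Upper Greenway 0.2671.
Proportional shares: Garrison Reservoir 5,301.19; Pioneer Terminal 11,162.75; Hillcrest Corridor 2,802.91; Upper Greenway 7,023.15.
Rounded to nearest $10: Garrison Reservoir $5,300; Pioneer Terminal $11,160; Hillcrest Corridor $2,800; Upper Greenway $7,020. Sum = $26,280.
Difference $26,290 − $26,280 = +$10 applied to largest allocation (Pioneer Terminal): Pioneer Terminal becomes $11,170.

Garrison Reservoir: $5,300 | Pioneer Terminal: $11,170 | Hillcrest Corridor: $2,800 | Upper Greenway: $7,020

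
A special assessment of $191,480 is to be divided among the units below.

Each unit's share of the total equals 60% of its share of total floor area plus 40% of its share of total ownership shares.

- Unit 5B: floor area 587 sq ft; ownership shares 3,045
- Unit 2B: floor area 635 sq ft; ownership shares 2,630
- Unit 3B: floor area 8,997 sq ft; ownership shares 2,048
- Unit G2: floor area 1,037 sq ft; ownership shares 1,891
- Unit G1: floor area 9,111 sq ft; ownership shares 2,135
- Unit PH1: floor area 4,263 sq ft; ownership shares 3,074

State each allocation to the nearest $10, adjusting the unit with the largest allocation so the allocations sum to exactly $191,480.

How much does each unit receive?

Unit 5B: $18,470; Unit 2B: $16,550; Unit 3B: $52,550; Unit G2: $14,610; Unit G1: $53,530; Unit PH1: $35,770

Floor area total 24,630; ownership shares total 14,823.
Blended shares (60% floor area + 40% ownership shares): Unit 5B 0.0965; Unit 2B 0.0864; Unit 3B 0.2744; Unit G2 0.0763; Unit G1 0.2796; Unit PH1 0.1868.
Proportional shares: Unit 5B 18,471.93; Unit 2B 16,551.48; Unit 3B 52,549.24; Unit G2 14,608.14; Unit G1 53,530.53; Unit PH1 35,768.68.
Rounded to nearest $10: Unit 5B $18,470; Unit 2B $16,550; Unit 3B $52,550; Unit G2 $14,610; Unit G1 $53,530; Unit PH1 $35,770. Sum = $191,480.
No rounding difference to absorb.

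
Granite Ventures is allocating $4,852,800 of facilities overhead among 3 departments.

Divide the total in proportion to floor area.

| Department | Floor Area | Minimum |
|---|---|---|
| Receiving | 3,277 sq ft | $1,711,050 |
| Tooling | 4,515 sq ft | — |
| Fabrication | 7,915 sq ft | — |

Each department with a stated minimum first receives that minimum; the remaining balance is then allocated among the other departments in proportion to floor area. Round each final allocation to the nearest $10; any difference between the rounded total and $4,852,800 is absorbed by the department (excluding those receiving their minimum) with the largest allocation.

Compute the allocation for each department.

Guaranteed amounts: Receiving $1,711,050. Residual $3,141,750.
Residual split over remaining floor area 12,430: Tooling 1,141,190.77 → $1,141,190; Fabrication 2,000,559.23 → $2,000,560.

Receiving: $1,711,050 | Tooling: $1,141,190 | Fabrication: $2,000,560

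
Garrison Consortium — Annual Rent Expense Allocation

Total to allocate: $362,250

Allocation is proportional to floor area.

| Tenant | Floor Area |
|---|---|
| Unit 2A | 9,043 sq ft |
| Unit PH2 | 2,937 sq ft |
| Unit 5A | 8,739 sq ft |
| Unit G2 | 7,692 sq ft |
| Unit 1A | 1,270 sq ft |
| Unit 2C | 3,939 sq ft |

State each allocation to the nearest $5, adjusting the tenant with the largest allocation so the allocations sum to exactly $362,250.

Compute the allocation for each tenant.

Floor area total: 33,620.
Pro-rata amounts: Unit 2A 9,043/33,620 × $362,250 = 97,436.85; Unit PH2 2,937/33,620 × $362,250 = 31,645.69; Unit 5A 8,739/33,620 × $362,250 = 94,161.30; Unit G2 7,692/33,620 × $362,250 = 82,880.04; Unit 1A 1,270/33,620 × $362,250 = 13,684.04; Unit 2C 3,939/33,620 × $362,250 = 42,442.08.
At nearest $5: Unit 2A $97,435; Unit PH2 $31,645; Unit 5A $94,160; Unit G2 $82,880; Unit 1A $13,685; Unit 2C $42,440. Sum = $362,245.
Difference $362,250 − $362,245 = +$5 applied to largest allocation (Unit 2A): Unit 2A becomes $97,440.

Unit 2A: $97,440 · Unit PH2: $31,645 · Unit 5A: $94,160 · Unit G2: $82,880 · Unit 1A: $13,685 · Unit 2C: $42,440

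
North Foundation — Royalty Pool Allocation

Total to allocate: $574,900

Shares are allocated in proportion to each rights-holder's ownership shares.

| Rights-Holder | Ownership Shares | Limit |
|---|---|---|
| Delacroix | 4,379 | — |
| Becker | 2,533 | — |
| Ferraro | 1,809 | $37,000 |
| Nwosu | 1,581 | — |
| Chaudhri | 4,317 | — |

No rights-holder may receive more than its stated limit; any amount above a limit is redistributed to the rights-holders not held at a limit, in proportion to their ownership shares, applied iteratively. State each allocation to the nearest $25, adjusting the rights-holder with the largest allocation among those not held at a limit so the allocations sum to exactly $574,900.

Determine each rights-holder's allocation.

Delacroix: $183,900; Becker: $106,350; Ferraro: $37,000; Nwosu: $66,375; Chaudhri: $181,275

Total ownership shares = 14,619.
Pro-rata shares before constraints: Delacroix 172,206.52; Becker 99,611.58; Ferraro 71,139.89; Nwosu 62,173.67; Chaudhri 169,768.34.
Cap binds for Ferraro ($37,000); residual $537,900 reallocated over remaining ownership shares 12,810.
Shares after redistribution: Delacroix 183,876.98 → $183,875; Becker 106,362.27 → $106,350; Nwosu 66,387.19 → $66,375; Chaudhri 181,273.56 → $181,275.
Rounding difference +$25 applied to Delacroix → $183,900.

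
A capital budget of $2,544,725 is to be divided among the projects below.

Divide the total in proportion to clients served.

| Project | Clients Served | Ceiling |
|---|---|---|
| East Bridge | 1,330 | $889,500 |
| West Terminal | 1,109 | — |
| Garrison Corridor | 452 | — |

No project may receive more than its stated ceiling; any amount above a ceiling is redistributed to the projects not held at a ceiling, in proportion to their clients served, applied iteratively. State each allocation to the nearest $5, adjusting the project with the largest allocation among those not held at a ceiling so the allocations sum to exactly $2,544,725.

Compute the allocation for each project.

East Bridge: $889,500 · West Terminal: $1,175,940 · Garrison Corridor: $479,285

Sum of clients served: 2,891.
Proportional shares (ignoring caps): East Bridge 1,170,696.73; West Terminal 976,167.42; Garrison Corridor 397,860.84.
Cap binds for East Bridge ($889,500); remaining pool $1,655,225 reallocated over remaining clients served 1,561.
Redistributed shares: West Terminal 1,175,941.40 → $1,175,940; Garrison Corridor 479,283.60 → $479,285.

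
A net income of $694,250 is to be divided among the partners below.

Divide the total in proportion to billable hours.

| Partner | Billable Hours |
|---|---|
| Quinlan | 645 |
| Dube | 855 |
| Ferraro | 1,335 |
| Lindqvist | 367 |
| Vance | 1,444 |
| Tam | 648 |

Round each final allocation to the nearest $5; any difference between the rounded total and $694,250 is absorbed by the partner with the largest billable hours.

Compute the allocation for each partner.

Quinlan: $84,585 · Dube: $112,125 · Ferraro: $175,070 · Lindqvist: $48,130 · Vance: $189,360 · Tam: $84,980

Billable hours total: 5,294.
Unrounded shares: Quinlan 645/5,294 × $694,250 = 84,584.67; Dube 855/5,294 × $694,250 = 112,123.87; Ferraro 1,335/5,294 × $694,250 = 175,070.60; Lindqvist 367/5,294 × $694,250 = 48,128.02; Vance 1,444/5,294 × $694,250 = 189,364.75; Tam 648/5,294 × $694,250 = 84,978.09.
Rounded to nearest $5: Quinlan $84,585; Dube $112,125; Ferraro $175,070; Lindqvist $48,130; Vance $189,365; Tam $84,980. Sum = $694,255.
Difference $694,250 − $694,255 = −$5 applied to largest billable hours (Vance): Vance becomes $189,360.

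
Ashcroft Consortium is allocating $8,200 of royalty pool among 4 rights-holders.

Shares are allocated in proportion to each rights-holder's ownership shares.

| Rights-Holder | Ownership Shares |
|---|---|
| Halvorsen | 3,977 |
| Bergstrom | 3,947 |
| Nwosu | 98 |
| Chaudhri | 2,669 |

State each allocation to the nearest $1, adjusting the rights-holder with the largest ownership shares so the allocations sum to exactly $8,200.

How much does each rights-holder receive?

Combined ownership shares = 10,691.
Proportional shares: Halvorsen 3,977/10,691 × $8,200 = 3,050.36; Bergstrom 3,947/10,691 × $8,200 = 3,027.35; Nwosu 98/10,691 × $8,200 = 75.17; Chaudhri 2,669/10,691 × $8,200 = 2,047.12.
Rounded to nearest $1: Halvorsen $3,050; Bergstrom $3,027; Nwosu $75; Chaudhri $2,047. Sum = $8,199.
Difference $8,200 − $8,199 = +$1 applied to largest ownership shares (Halvorsen): Halvorsen becomes $3,051.

Halvorsen: $3,051; Bergstrom: $3,027; Nwosu: $75; Chaudhri: $2,047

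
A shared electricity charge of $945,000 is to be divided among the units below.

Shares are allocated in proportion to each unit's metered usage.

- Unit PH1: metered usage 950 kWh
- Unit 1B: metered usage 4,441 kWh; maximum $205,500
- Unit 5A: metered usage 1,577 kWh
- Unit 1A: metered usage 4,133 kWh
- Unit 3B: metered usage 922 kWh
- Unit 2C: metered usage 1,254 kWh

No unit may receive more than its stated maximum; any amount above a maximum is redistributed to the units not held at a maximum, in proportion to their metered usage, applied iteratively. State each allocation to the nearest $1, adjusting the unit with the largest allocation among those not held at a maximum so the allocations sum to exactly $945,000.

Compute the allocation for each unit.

Combined metered usage = 13,277.
Proportional shares (ignoring caps): Unit PH1 67,616.93; Unit 1B 316,091.36; Unit 5A 112,244.11; Unit 1A 294,169.24; Unit 3B 65,624.01; Unit 2C 89,254.35.
Capped: Unit 1B ($205,500); remaining pool $739,500 reallocated over remaining metered usage 8,836.
Remaining shares: Unit PH1 79,507.13 → $79,507; Unit 5A 131,981.84 → $131,982; Unit 1A 345,897.86 → $345,898; Unit 3B 77,163.76 → $77,164; Unit 2C 104,949.41 → $104,949.

Unit PH1: $79,507 · Unit 1B: $205,500 · Unit 5A: $131,982 · Unit 1A: $345,898 · Unit 3B: $77,164 · Unit 2C: $104,949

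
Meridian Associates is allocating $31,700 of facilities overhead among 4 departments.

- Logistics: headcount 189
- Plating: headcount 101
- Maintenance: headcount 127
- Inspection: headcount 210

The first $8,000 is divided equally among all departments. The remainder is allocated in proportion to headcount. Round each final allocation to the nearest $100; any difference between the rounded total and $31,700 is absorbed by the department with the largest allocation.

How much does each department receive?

$8,000 shared equally gives $2,000 per department.
Remainder $23,700 by headcount (total 627): Logistics 7,144.02 → $7,100; Plating 3,817.70 → $3,800; Maintenance 4,800.48 → $4,800; Inspection 7,937.80 → $7,900.
Rounding difference +$100 on remainder applied to Inspection.
Totals: Logistics $2,000 + $7,100 = $9,100; Plating $2,000 + $3,800 = $5,800; Maintenance $2,000 + $4,800 = $6,800; Inspection $2,000 + $8,000 = $10,000.

Logistics: $9,100 · Plating: $5,800 · Maintenance: $6,800 · Inspection: $10,000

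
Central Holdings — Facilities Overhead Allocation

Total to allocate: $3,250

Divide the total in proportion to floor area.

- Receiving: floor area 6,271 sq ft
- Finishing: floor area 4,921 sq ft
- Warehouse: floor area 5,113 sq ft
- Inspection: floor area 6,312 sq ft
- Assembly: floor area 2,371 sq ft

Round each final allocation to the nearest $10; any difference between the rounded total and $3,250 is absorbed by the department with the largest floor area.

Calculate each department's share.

Receiving: $820 | Finishing: $640 | Warehouse: $670 | Inspection: $810 | Assembly: $310

Total floor area = 24,988.
Unrounded shares: Receiving 6,271/24,988 × $3,250 = 815.62; Finishing 4,921/24,988 × $3,250 = 640.04; Warehouse 5,113/24,988 × $3,250 = 665.01; Inspection 6,312/24,988 × $3,250 = 820.95; Assembly 2,371/24,988 × $3,250 = 308.38.
Rounded to nearest $10: Receiving $820; Finishing $640; Warehouse $670; Inspection $820; Assembly $310. Sum = $3,260.
Difference $3,250 − $3,260 = −$10 applied to largest floor area (Inspection): Inspection becomes $810.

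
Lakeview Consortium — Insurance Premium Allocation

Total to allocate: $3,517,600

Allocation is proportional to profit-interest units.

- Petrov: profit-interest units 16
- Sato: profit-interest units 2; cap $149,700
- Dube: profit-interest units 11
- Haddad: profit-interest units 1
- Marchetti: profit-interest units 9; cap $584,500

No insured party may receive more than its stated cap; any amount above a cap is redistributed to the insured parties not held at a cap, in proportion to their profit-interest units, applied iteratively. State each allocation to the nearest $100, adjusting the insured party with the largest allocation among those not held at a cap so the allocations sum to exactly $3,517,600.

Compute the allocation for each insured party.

Sum of profit-interest units: 39.
Pro-rata shares before constraints: Petrov 1,443,117.95; Sato 180,389.74; Dube 992,143.59; Haddad 90,194.87; Marchetti 811,753.85.
Capped: Sato ($149,700), Marchetti ($584,500); remaining pool $2,783,400 reallocated over remaining profit-interest units 28.
Shares after redistribution: Petrov 1,590,514.29 → $1,590,500; Dube 1,093,478.57 → $1,093,500; Haddad 99,407.14 → $99,400.

Petrov: $1,590,500 · Sato: $149,700 · Dube: $1,093,500 · Haddad: $99,400 · Marchetti: $584,500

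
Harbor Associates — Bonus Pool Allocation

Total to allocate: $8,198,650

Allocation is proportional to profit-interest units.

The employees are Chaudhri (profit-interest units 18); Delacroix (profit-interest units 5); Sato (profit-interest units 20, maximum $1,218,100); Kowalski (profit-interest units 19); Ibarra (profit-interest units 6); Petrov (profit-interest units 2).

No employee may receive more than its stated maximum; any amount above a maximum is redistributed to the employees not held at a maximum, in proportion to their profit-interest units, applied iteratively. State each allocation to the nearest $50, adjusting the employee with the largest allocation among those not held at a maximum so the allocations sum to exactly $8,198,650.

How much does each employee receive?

Sum of profit-interest units: 70.
Unconstrained shares: Chaudhri 2,108,224.29; Delacroix 585,617.86; Sato 2,342,471.43; Kowalski 2,225,347.86; Ibarra 702,741.43; Petrov 234,247.14.
Held at cap: Sato ($1,218,100); balance $6,980,550 reallocated over remaining profit-interest units 50.
Shares after redistribution: Chaudhri 2,512,998.00 → $2,513,000; Delacroix 698,055.00 → $698,050; Kowalski 2,652,609.00 → $2,652,600; Ibarra 837,666.00 → $837,650; Petrov 279,222.00 → $279,200.
Rounding difference +$50 applied to Kowalski → $2,652,650.

Chaudhri: $2,513,000; Delacroix: $698,050; Sato: $1,218,100; Kowalski: $2,652,650; Ibarra: $837,650; Petrov: $279,200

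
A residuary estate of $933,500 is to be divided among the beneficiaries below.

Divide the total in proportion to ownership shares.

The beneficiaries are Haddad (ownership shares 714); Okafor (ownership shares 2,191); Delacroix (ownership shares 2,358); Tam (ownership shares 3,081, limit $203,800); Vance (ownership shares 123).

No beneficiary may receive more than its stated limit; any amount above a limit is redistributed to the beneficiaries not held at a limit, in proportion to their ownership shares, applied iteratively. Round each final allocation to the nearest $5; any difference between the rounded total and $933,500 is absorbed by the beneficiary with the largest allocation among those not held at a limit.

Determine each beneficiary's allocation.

Haddad: $96,735; Okafor: $296,840; Delacroix: $319,460; Tam: $203,800; Vance: $16,665

Sum of ownership shares: 8,467.
Unconstrained shares: Haddad 78,719.62; Okafor 241,561.18; Delacroix 259,973.19; Tam 339,685.07; Vance 13,560.94.
Held at cap: Tam ($203,800); residual $729,700 reallocated over remaining ownership shares 5,386.
Redistributed shares: Haddad 96,733.35 → $96,735; Okafor 296,838.60 → $296,840; Delacroix 319,463.91 → $319,465; Vance 16,664.15 → $16,665.
Rounding difference −$5 applied to Delacroix → $319,460.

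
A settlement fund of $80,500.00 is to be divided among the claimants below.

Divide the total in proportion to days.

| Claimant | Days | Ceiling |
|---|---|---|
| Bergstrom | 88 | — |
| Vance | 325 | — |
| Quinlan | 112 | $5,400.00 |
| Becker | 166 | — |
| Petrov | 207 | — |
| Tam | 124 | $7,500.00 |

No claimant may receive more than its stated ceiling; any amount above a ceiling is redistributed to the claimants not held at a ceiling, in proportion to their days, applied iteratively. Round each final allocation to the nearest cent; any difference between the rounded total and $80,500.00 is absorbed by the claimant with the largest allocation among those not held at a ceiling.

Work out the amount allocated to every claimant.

Combined days = 1,022.
Proportional shares (ignoring caps): Bergstrom 6,931.5068; Vance 25,599.3151; Quinlan 8,821.9178; Becker 13,075.3425; Petrov 16,304.7945; Tam 9,767.1233.
Capped: Quinlan ($5,400.00), Tam ($7,500.00); balance $67,600.00 reallocated over remaining days 786.
Remaining shares: Bergstrom 7,568.4478 → $7,568.45; Vance 27,951.6539 → $27,951.65; Becker 14,276.8448 → $14,276.84; Petrov 17,803.0534 → $17,803.05.
Rounding difference +$0.01 applied to Vance → $27,951.66.

Bergstrom: $7,568.45 · Vance: $27,951.66 · Quinlan: $5,400.00 · Becker: $14,276.84 · Petrov: $17,803.05 · Tam: $7,500.00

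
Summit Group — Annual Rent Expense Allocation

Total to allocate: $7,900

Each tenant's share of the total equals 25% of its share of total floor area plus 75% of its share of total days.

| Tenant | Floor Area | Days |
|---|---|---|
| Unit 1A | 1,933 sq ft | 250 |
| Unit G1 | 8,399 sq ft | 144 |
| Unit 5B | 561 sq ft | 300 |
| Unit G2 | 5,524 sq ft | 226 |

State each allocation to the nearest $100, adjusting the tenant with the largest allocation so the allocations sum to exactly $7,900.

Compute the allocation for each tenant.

Totals — floor area 16,417, days 920.
Composite weights (25% floor area + 75% days): Unit 1A 0.2332; Unit G1 0.2453; Unit 5B 0.2531; Unit G2 0.2684.
Raw shares: Unit 1A 1,842.60; Unit G1 1,937.81; Unit 5B 1,999.55; Unit G2 2,120.04.
At nearest $100: Unit 1A $1,800; Unit G1 $1,900; Unit 5B $2,000; Unit G2 $2,100. Sum = $7,800.
Difference $7,900 − $7,800 = +$100 applied to largest allocation (Unit G2): Unit G2 becomes $2,200.

Unit 1A: $1,800 | Unit G1: $1,900 | Unit 5B: $2,000 | Unit G2: $2,200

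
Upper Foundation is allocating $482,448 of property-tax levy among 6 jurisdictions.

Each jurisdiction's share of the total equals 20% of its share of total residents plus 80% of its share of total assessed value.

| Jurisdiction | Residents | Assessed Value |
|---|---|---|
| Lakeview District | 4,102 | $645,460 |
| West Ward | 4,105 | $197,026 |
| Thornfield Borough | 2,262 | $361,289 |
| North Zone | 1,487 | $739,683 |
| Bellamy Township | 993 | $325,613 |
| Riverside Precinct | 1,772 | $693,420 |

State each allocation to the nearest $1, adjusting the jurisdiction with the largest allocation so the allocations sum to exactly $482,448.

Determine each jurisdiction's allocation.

Lakeview District: $110,978; West Ward: $52,575; Thornfield Borough: $61,896; North Zone: $106,114; Bellamy Township: $48,930; Riverside Precinct: $101,955

Residents total 14,721; assessed value total 2,962,491.
Combined weights (20% residents + 80% assessed value): Lakeview District 0.2300; West Ward 0.1090; Thornfield Borough 0.1283; North Zone 0.2199; Bellamy Township 0.1014; Riverside Precinct 0.2113.
Proportional shares: Lakeview District 110,978.42; West Ward 52,575.33; Thornfield Borough 61,895.75; North Zone 106,113.79; Bellamy Township 48,930.09; Riverside Precinct 101,954.62.
After rounding ($1): Lakeview District $110,978; West Ward $52,575; Thornfield Borough $61,896; North Zone $106,114; Bellamy Township $48,930; Riverside Precinct $101,955. Sum = $482,448.
Rounded total matches; no reconciliation needed.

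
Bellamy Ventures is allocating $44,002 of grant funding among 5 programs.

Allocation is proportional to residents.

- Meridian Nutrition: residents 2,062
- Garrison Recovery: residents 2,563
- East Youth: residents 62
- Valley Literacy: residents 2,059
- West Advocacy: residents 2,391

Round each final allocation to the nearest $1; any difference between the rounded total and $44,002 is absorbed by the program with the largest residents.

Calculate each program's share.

Total residents = 9,137.
Proportional shares: Meridian Nutrition 2,062/9,137 × $44,002 = 9,930.19; Garrison Recovery 2,563/9,137 × $44,002 = 12,342.91; East Youth 62/9,137 × $44,002 = 298.58; Valley Literacy 2,059/9,137 × $44,002 = 9,915.74; West Advocacy 2,391/9,137 × $44,002 = 11,514.59.
After rounding ($1): Meridian Nutrition $9,930; Garrison Recovery $12,343; East Youth $299; Valley Literacy $9,916; West Advocacy $11,515. Sum = $44,003.
Difference $44,002 − $44,003 = −$1 applied to largest residents (Garrison Recovery): Garrison Recovery becomes $12,342.

Meridian Nutrition: $9,930 · Garrison Recovery: $12,342 · East Youth: $299 · Valley Literacy: $9,916 · West Advocacy: $11,515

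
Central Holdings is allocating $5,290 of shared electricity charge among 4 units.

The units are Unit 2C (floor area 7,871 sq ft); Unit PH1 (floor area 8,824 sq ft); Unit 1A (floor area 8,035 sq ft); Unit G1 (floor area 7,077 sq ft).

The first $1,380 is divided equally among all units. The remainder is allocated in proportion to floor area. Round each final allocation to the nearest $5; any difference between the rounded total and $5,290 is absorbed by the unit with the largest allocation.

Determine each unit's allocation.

Equal tier: $1,380 ÷ 4 = $345 apiece.
Remainder $3,910 by floor area (total 31,807): Unit 2C 967.57 → $970; Unit PH1 1,084.72 → $1,085; Unit 1A 987.73 → $990; Unit G1 869.97 → $870.
Rounding difference −$5 on remainder applied to Unit PH1.
Totals: Unit 2C $345 + $970 = $1,315; Unit PH1 $345 + $1,080 = $1,425; Unit 1A $345 + $990 = $1,335; Unit G1 $345 + $870 = $1,215.

Unit 2C: $1,315 · Unit PH1: $1,425 · Unit 1A: $1,335 · Unit G1: $1,215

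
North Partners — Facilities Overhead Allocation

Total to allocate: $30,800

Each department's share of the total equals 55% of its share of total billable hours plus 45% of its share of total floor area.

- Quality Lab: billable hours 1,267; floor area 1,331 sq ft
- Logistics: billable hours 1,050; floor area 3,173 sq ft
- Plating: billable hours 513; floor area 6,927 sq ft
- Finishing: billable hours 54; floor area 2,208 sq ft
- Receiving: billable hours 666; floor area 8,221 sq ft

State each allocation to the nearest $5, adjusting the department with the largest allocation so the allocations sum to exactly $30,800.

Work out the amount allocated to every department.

Totals — billable hours 3,550, floor area 21,860.
Composite weights (55% billable hours + 45% floor area): Quality Lab 0.2237; Logistics 0.2280; Plating 0.2221; Finishing 0.0538; Receiving 0.2724.
Proportional shares: Quality Lab 6,889.81; Logistics 7,022.21; Plating 6,839.91; Finishing 1,657.63; Receiving 8,390.44.
After rounding ($5): Quality Lab $6,890; Logistics $7,020; Plating $6,840; Finishing $1,660; Receiving $8,390. Sum = $30,800.
Sum already equals the total — no adjustment.

Quality Lab: $6,890 · Logistics: $7,020 · Plating: $6,840 · Finishing: $1,660 · Receiving: $8,390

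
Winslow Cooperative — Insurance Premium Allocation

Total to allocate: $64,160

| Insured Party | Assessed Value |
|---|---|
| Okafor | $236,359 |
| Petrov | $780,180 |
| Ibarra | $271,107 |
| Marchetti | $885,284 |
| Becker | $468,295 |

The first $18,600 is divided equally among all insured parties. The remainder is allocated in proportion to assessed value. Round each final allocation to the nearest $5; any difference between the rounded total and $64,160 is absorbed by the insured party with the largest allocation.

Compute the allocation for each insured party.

First tranche $18,600 split equally: $3,720 each.
Remainder $45,560 by assessed value (total 2,641,225): Okafor 4,077.09 → $4,075; Petrov 13,457.77 → $13,460; Ibarra 4,676.48 → $4,675; Marchetti 15,270.77 → $15,270; Becker 8,077.89 → $8,080.
Totals: Okafor $3,720 + $4,075 = $7,795; Petrov $3,720 + $13,460 = $17,180; Ibarra $3,720 + $4,675 = $8,395; Marchetti $3,720 + $15,270 = $18,990; Becker $3,720 + $8,080 = $11,800.

Okafor: $7,795; Petrov: $17,180; Ibarra: $8,395; Marchetti: $18,990; Becker: $11,800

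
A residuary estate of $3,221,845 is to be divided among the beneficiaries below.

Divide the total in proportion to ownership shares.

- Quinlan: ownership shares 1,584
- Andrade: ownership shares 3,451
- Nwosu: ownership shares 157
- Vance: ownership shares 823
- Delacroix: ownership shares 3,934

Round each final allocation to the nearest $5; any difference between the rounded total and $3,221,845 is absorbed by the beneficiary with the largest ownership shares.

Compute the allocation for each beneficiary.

Quinlan: $512,955 · Andrade: $1,117,560 · Nwosu: $50,840 · Vance: $266,515 · Delacroix: $1,273,975

Ownership shares total: 1,584 + 3,451 + 157 + 823 + 3,934 = 9,949.
Proportional shares: Quinlan 512,956.33; Andrade 1,117,558.26; Nwosu 50,842.26; Vance 266,517.08; Delacroix 1,273,971.08.
After rounding ($5): Quinlan $512,955; Andrade $1,117,560; Nwosu $50,840; Vance $266,515; Delacroix $1,273,970. Sum = $3,221,840.
Difference $3,221,845 − $3,221,840 = +$5 applied to largest ownership shares (Delacroix): Delacroix becomes $1,273,975.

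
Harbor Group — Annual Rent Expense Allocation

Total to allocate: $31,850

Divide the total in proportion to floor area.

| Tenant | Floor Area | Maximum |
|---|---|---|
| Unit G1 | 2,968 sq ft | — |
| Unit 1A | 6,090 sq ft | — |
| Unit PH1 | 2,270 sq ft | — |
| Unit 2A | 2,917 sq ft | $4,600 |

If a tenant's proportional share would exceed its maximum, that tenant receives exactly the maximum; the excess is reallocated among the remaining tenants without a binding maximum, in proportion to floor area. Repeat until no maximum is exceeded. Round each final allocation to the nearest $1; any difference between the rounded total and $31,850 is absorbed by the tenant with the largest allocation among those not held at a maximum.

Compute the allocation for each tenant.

Unit G1: $7,140; Unit 1A: $14,649; Unit PH1: $5,461; Unit 2A: $4,600

Combined floor area = 14,245.
Pro-rata shares before constraints: Unit G1 6,636.07; Unit 1A 13,616.46; Unit PH1 5,075.43; Unit 2A 6,522.04.
Capped: Unit 2A ($4,600); remaining pool $27,250 reallocated over remaining floor area 11,328.
Shares after redistribution: Unit G1 7,139.65 → $7,140; Unit 1A 14,649.76 → $14,650; Unit PH1 5,460.58 → $5,461.
Rounding difference −$1 applied to Unit 1A → $14,649.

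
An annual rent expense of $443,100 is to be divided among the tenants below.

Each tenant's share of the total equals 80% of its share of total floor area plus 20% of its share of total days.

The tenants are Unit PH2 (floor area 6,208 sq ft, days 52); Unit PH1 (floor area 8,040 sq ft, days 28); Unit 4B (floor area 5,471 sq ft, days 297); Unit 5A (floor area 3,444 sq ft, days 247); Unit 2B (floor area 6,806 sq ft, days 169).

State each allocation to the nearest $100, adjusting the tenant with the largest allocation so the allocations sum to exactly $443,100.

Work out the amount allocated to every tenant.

Unit PH2: $79,200 · Unit PH1: $98,200 · Unit 4B: $97,900 · Unit 5A: $68,300 · Unit 2B: $99,500

Floor area total 29,969; days total 793.
Blended shares (80% floor area + 20% days): Unit PH2 0.1788; Unit PH1 0.2217; Unit 4B 0.2209; Unit 5A 0.1542; Unit 2B 0.2243.
Unrounded shares: Unit PH2 79,240.75; Unit PH1 98,227.99; Unit 4B 97,902.80; Unit 5A 68,339.35; Unit 2B 99,389.11.
After rounding ($100): Unit PH2 $79,200; Unit PH1 $98,200; Unit 4B $97,900; Unit 5A $68,300; Unit 2B $99,400. Sum = $443,000.
Difference $443,100 − $443,000 = +$100 applied to largest allocation (Unit 2B): Unit 2B becomes $99,500.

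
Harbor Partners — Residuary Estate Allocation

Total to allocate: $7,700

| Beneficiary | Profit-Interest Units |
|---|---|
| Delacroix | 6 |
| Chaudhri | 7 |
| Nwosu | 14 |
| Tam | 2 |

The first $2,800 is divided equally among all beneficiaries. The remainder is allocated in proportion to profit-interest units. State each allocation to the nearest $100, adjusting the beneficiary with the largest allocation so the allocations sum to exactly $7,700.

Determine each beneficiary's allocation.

First tranche $2,800 split equally: $700 each.
Remainder $4,900 by profit-interest units (total 29): Delacroix 1,013.79 → $1,000; Chaudhri 1,182.76 → $1,200; Nwosu 2,365.52 → $2,400; Tam 337.93 → $300.
Totals: Delacroix $700 + $1,000 = $1,700; Chaudhri $700 + $1,200 = $1,900; Nwosu $700 + $2,400 = $3,100; Tam $700 + $300 = $1,000.

Delacroix: $1,700 · Chaudhri: $1,900 · Nwosu: $3,100 · Tam: $1,000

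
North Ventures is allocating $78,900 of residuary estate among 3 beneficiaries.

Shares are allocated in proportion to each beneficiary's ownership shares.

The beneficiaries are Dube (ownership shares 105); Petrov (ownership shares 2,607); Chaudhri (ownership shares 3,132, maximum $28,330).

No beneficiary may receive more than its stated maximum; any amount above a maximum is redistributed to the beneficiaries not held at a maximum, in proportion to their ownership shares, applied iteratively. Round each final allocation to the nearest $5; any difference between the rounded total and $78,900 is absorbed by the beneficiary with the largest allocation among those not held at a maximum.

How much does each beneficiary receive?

Dube: $1,960 · Petrov: $48,610 · Chaudhri: $28,330

Sum of ownership shares: 5,844.
Pro-rata shares before constraints: Dube 1,417.61; Petrov 35,197.18; Chaudhri 42,285.22.
Held at cap: Chaudhri ($28,330); balance $50,570 reallocated over remaining ownership shares 2,712.
Shares after redistribution: Dube 1,957.91 → $1,960; Petrov 48,612.09 → $48,610.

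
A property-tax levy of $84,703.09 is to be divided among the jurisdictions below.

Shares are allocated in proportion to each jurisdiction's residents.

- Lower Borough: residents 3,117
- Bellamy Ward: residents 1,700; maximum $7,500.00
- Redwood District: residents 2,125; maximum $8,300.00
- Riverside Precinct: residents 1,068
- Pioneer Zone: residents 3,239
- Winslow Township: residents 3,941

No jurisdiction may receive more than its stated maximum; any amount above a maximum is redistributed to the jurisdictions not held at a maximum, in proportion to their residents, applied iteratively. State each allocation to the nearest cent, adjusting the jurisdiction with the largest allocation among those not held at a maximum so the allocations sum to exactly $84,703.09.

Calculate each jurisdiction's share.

Total residents = 15,190.
Unconstrained shares: Lower Borough 17,381.1410; Bellamy Ward 9,479.6085; Redwood District 11,849.5106; Riverside Precinct 5,955.4246; Pioneer Zone 18,061.4423; Winslow Township 21,975.9630.
Cap binds for Bellamy Ward ($7,500.00), Redwood District ($8,300.00); balance $68,903.09 reallocated over remaining residents 11,365.
Redistributed shares: Lower Borough 18,897.5743 → $18,897.57; Riverside Precinct 6,475.0110 → $6,475.01; Pioneer Zone 19,637.2291 → $19,637.23; Winslow Township 23,893.2756 → $23,893.28.

Lower Borough: $18,897.57; Bellamy Ward: $7,500.00; Redwood District: $8,300.00; Riverside Precinct: $6,475.01; Pioneer Zone: $19,637.23; Winslow Township: $23,893.28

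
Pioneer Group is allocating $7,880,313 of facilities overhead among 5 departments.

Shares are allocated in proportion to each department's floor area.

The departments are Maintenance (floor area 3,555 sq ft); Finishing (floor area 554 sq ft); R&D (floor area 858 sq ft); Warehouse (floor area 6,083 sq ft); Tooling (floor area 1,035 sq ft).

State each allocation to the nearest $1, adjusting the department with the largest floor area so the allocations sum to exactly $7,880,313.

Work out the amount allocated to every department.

Combined floor area = 12,085.
Unrounded shares: Maintenance 3,555/12,085 × $7,880,313 = 2,318,122.69; Finishing 554/12,085 × $7,880,313 = 361,248.94; R&D 858/12,085 × $7,880,313 = 559,479.40; Warehouse 6,083/12,085 × $7,880,313 = 3,966,565.49; Tooling 1,035/12,085 × $7,880,313 = 674,896.48.
After rounding ($1): Maintenance $2,318,123; Finishing $361,249; R&D $559,479; Warehouse $3,966,565; Tooling $674,896. Sum = $7,880,312.
Difference $7,880,313 − $7,880,312 = +$1 applied to largest floor area (Warehouse): Warehouse becomes $3,966,566.

Maintenance: $2,318,123; Finishing: $361,249; R&D: $559,479; Warehouse: $3,966,566; Tooling: $674,896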